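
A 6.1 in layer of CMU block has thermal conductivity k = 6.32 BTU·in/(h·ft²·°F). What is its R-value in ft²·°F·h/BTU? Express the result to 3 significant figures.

R = L/k = 6.1/6.32 = 0.9652 ft²·°F·h/BTU

0.965 ft²·°F·h/BTU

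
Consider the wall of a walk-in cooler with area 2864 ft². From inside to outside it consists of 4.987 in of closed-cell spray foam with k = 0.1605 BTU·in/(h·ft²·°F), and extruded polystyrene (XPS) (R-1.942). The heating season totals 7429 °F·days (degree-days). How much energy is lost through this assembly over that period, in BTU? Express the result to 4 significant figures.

4.987/0.1605 = 31.072
R_total = 31.072 + 1.942 = 33.014 ft²·°F·h/BTU
E = A × HDD × 24 / R = 2864 × 7429 × 24 / 33.014 = 15468000 BTU

15470000 BTU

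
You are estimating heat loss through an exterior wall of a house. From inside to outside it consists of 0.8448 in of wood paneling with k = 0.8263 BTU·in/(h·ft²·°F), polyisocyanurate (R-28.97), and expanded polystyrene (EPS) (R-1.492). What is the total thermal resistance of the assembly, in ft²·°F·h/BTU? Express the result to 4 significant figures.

0.8448/0.8263 = 1.0224
R_total = 1.0224 + 28.97 + 1.492 = 31.484 ft²·°F·h/BTU

31.48 ft²·°F·h/BTU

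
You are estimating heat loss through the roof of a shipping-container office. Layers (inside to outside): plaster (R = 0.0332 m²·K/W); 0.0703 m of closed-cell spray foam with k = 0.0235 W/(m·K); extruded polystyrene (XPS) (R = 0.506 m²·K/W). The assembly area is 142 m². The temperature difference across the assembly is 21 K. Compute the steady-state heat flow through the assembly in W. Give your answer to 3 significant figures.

845 W

0.0703/0.0235 = 2.991
R_total = 0.0332 + 2.991 + 0.506 = 3.531 m²·K/W
Q = A·ΔT/R = 142 × 21 / 3.531 = 844.6 W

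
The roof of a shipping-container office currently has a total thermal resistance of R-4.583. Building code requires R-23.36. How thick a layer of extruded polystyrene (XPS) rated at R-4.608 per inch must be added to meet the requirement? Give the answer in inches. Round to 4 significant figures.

4.075 in

ΔR = 23.36 − 4.583 = 18.777 ft²·°F·h/BTU
L = ΔR / (R/in) = 18.777/4.608 = 4.0749 in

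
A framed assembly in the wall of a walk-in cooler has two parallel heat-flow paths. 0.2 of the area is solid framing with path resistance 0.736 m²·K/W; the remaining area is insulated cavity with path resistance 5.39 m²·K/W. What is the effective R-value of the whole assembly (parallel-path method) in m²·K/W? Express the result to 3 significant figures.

U_eff = 0.8/5.39 + 0.2/0.736 = 0.1484 + 0.2717 = 0.4202
R_eff = 1/U_eff = 2.38 m²·K/W

2.38 m²·K/W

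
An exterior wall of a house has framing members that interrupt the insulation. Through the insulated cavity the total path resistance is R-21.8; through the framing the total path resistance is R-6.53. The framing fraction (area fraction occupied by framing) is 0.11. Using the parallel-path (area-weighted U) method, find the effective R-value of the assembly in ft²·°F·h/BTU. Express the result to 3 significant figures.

17.3 ft²·°F·h/BTU

U_eff = 0.89/21.8 + 0.11/6.53 = 0.04083 + 0.01685 = 0.05767
R_eff = 1/U_eff = 17.34 ft²·°F·h/BTU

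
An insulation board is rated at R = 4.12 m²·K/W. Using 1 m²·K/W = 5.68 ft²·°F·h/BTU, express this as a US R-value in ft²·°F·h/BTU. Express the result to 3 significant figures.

R_US = 4.12 × 5.68 = 23.4

23.4 ft²·°F·h/BTU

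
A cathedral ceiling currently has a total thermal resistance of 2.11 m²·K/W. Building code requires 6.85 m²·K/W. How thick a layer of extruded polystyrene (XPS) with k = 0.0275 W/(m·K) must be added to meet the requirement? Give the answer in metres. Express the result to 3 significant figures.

0.130 m

ΔR = 6.85 − 2.11 = 4.74 m²·K/W
L = ΔR × k = 4.74 × 0.0275 = 0.1303 m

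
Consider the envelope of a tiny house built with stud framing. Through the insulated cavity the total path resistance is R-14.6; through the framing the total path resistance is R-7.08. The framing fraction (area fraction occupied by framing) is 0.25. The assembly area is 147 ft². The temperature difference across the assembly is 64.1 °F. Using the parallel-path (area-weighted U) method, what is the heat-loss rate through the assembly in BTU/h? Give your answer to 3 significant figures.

U_eff = 0.75/14.6 + 0.25/7.08 = 0.05137 + 0.03531 = 0.08668
R_eff = 1/U_eff = 11.54 ft²·°F·h/BTU
Q = 147 × 64.1 / 11.54 = 816.8 BTU/h

817 BTU/h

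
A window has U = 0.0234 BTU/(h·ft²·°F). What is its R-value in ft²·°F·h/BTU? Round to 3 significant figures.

42.7 ft²·°F·h/BTU

R = 1/U = 1/0.0234 = 42.74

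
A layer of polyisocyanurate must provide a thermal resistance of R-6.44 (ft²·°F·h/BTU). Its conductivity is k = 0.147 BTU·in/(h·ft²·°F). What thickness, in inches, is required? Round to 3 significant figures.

L = R × k = 6.44 × 0.147 = 0.9467 in

0.947 in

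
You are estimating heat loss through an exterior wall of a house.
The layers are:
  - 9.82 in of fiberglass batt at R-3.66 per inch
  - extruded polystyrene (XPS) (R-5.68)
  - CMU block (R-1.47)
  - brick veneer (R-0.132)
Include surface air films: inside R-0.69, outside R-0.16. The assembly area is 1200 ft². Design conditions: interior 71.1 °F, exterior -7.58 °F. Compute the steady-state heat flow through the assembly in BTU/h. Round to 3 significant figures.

2140 BTU/h

9.82 × 3.66 = 35.94
R_total = 0.69 + 35.94 + 5.68 + 1.47 + 0.132 + 0.16 = 44.07 ft²·°F·h/BTU
Q = A·ΔT/R = 1200 × (71.1 − (-7.58)) / 44.07 = 2142 BTU/h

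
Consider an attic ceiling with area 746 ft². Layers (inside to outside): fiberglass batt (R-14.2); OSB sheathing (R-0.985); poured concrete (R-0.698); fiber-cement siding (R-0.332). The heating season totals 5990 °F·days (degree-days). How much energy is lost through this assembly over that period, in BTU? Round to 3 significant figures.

6610000 BTU

R_total = 14.2 + 0.985 + 0.698 + 0.332 = 16.21 ft²·°F·h/BTU
E = A × HDD × 24 / R = 746 × 5990 × 24 / 16.21 = 6614000 BTU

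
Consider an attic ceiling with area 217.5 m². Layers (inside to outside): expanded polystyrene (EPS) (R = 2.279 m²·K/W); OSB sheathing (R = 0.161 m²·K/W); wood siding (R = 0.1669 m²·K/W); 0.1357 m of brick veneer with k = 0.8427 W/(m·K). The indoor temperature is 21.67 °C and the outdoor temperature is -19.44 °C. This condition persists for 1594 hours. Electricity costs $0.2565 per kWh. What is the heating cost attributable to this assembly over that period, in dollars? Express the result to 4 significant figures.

1321 dollars

0.1357/0.8427 = 0.16103
R_total = 2.279 + 0.161 + 0.1669 + 0.16103 = 2.7679 m²·K/W
Q = 217.5 × (21.67 − (-19.44)) / 2.7679 = 3230.4 W
E = 3230.4 W × 1594 h / 1000 = 5149.2 kWh
Cost = 5149.2 × 0.2565 = $1320.8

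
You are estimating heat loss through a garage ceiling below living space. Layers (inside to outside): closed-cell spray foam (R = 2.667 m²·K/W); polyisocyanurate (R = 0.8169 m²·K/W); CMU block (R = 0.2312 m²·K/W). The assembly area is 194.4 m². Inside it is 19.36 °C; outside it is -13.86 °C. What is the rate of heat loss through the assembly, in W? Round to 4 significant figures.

1738 W

R_total = 2.667 + 0.8169 + 0.2312 = 3.7151 m²·K/W
Q = A·ΔT/R = 194.4 × (19.36 − (-13.86)) / 3.7151 = 1738.3 W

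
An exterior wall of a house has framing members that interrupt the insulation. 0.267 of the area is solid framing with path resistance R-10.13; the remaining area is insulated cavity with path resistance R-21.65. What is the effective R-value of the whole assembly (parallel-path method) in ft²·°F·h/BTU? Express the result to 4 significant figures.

16.61 ft²·°F·h/BTU

U_eff = 0.733/21.65 + 0.267/10.13 = 0.033857 + 0.026357 = 0.060214
R_eff = 1/U_eff = 16.607 ft²·°F·h/BTU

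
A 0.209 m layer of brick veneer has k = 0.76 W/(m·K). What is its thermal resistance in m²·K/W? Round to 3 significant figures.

0.275 m²·K/W

R = L/k = 0.209/0.76 = 0.275 m²·K/W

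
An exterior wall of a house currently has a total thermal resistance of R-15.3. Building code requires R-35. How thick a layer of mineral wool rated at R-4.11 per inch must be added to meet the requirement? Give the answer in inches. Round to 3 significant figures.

4.79 in

ΔR = 35 − 15.3 = 19.7 ft²·°F·h/BTU
L = ΔR / (R/in) = 19.7/4.11 = 4.793 in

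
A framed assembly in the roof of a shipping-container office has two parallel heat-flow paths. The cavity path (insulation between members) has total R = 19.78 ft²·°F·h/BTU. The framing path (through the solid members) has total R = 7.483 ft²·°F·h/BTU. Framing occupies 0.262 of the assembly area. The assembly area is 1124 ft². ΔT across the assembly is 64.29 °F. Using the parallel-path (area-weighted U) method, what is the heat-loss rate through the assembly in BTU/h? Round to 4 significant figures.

U_eff = 0.738/19.78 + 0.262/7.483 = 0.03731 + 0.035013 = 0.072323
R_eff = 1/U_eff = 13.827 ft²·°F·h/BTU
Q = 1124 × 64.29 / 13.827 = 5226.2 BTU/h

5226 BTU/h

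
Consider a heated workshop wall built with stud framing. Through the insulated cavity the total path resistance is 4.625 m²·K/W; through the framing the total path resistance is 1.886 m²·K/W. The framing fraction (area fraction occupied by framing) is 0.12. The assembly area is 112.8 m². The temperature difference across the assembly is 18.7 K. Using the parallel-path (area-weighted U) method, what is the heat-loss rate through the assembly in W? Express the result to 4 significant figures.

535.6 W

U_eff = 0.88/4.625 + 0.12/1.886 = 0.19027 + 0.063627 = 0.2539
R_eff = 1/U_eff = 3.9386 m²·K/W
Q = 112.8 × 18.7 / 3.9386 = 535.56 W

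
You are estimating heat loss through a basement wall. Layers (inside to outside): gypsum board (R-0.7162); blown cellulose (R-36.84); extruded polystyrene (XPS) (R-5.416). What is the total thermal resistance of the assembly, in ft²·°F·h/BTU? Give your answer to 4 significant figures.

R_total = 0.7162 + 36.84 + 5.416 = 42.972 ft²·°F·h/BTU

42.97 ft²·°F·h/BTU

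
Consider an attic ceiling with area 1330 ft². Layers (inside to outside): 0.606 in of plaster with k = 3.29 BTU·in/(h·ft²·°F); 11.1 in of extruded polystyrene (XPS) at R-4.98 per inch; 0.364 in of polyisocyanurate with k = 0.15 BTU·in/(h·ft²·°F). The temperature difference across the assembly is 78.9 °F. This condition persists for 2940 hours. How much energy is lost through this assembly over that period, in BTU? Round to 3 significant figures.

0.606/3.29 = 0.1842
11.1 × 4.98 = 55.28
0.364/0.15 = 2.427
R_total = 0.1842 + 55.28 + 2.427 = 57.89 ft²·°F·h/BTU
Q = 1330 × 78.9 / 57.89 = 1813 BTU/h
E = 1813 × 2940 = 5329000 BTU

5330000 BTU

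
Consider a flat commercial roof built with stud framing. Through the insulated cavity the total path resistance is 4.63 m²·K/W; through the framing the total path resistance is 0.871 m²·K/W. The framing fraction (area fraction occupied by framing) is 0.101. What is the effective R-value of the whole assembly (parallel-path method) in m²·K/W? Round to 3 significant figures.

3.22 m²·K/W

U_eff = 0.899/4.63 + 0.101/0.871 = 0.1942 + 0.116 = 0.3101
R_eff = 1/U_eff = 3.224 m²·K/W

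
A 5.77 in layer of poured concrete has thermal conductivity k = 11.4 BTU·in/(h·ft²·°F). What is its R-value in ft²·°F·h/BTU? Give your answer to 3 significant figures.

R = L/k = 5.77/11.4 = 0.5061 ft²·°F·h/BTU

0.506 ft²·°F·h/BTU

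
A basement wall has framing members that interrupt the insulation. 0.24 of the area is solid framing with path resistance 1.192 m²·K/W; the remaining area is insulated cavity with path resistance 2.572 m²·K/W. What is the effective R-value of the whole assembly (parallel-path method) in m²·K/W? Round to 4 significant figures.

U_eff = 0.76/2.572 + 0.24/1.192 = 0.29549 + 0.20134 = 0.49683
R_eff = 1/U_eff = 2.0128 m²·K/W

2.013 m²·K/W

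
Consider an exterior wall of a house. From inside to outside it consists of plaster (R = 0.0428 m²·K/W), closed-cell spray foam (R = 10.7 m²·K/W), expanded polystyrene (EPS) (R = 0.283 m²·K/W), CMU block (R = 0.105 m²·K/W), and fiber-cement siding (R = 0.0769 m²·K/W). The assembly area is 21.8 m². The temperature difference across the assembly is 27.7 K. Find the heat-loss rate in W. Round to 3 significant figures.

R_total = 0.0428 + 10.7 + 0.283 + 0.105 + 0.0769 = 11.21 m²·K/W
Q = A·ΔT/R = 21.8 × 27.7 / 11.21 = 53.88 W

53.9 W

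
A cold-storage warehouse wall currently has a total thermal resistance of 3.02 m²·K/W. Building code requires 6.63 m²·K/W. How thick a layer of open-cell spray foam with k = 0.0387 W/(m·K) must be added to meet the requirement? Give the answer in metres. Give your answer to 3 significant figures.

ΔR = 6.63 − 3.02 = 3.61 m²·K/W
L = ΔR × k = 3.61 × 0.0387 = 0.1397 m

0.140 m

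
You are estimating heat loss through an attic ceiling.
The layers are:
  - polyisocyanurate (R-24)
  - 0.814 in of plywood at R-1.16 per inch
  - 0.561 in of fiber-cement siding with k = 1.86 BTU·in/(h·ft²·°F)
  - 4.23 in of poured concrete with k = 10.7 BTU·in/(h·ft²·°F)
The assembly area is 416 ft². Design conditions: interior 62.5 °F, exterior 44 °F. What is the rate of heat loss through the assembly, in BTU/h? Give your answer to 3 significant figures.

300 BTU/h

0.814 × 1.16 = 0.9442
0.561/1.86 = 0.3016
4.23/10.7 = 0.3953
R_total = 24 + 0.9442 + 0.3016 + 0.3953 = 25.64 ft²·°F·h/BTU
Q = A·ΔT/R = 416 × (62.5 − 44) / 25.64 = 300.1 BTU/h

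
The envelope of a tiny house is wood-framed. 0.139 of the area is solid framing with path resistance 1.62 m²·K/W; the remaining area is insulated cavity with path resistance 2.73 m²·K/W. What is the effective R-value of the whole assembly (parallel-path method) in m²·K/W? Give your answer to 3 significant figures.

U_eff = 0.861/2.73 + 0.139/1.62 = 0.3154 + 0.0858 = 0.4012
R_eff = 1/U_eff = 2.493 m²·K/W

2.49 m²·K/W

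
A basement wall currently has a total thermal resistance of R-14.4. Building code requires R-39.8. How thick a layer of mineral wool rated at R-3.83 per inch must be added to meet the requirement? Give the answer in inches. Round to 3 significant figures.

6.63 in

ΔR = 39.8 − 14.4 = 25.4 ft²·°F·h/BTU
L = ΔR / (R/in) = 25.4/3.83 = 6.632 in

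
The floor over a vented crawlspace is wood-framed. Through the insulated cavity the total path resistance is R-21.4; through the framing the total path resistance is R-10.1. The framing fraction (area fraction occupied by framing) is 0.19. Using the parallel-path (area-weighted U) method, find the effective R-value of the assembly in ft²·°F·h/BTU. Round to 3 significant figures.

17.6 ft²·°F·h/BTU

U_eff = 0.81/21.4 + 0.19/10.1 = 0.03785 + 0.01881 = 0.05666
R_eff = 1/U_eff = 17.65 ft²·°F·h/BTU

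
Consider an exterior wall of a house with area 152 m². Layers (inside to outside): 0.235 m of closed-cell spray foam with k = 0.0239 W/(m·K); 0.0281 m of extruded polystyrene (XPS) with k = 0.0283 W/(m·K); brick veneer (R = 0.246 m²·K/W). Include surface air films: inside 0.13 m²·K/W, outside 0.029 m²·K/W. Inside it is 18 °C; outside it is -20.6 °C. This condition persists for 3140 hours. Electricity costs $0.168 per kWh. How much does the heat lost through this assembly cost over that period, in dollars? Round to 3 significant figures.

276 dollars

0.235/0.0239 = 9.833
0.0281/0.0283 = 0.9929
R_total = 0.13 + 9.833 + 0.9929 + 0.246 + 0.029 = 11.23 m²·K/W
Q = 152 × (18 − (-20.6)) / 11.23 = 522.4 W
E = 522.4 W × 3140 h / 1000 = 1640 kWh
Cost = 1640 × 0.168 = $275.6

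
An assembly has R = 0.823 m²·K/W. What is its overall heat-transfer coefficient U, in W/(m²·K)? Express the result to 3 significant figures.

1.22 W/(m²·K)

U = 1/R = 1/0.823 = 1.215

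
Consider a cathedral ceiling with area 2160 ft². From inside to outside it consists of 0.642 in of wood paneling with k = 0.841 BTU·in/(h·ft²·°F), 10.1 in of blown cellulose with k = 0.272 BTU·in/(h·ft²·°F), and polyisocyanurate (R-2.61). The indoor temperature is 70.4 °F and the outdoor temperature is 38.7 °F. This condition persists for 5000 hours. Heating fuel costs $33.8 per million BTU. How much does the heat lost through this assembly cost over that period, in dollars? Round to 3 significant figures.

286 dollars

0.642/0.841 = 0.7634
10.1/0.272 = 37.13
R_total = 0.7634 + 37.13 + 2.61 = 40.51 ft²·°F·h/BTU
Q = 2160 × (70.4 − 38.7) / 40.51 = 1690 BTU/h
E = 1690 × 5000 = 8452000 BTU
Cost = 8452000/10⁶ × 33.8 = $285.7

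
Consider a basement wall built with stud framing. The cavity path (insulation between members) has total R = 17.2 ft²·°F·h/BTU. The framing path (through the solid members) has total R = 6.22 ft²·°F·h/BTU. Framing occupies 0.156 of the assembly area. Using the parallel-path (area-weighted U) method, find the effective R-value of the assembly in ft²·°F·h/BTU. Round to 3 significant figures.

13.5 ft²·°F·h/BTU

U_eff = 0.844/17.2 + 0.156/6.22 = 0.04907 + 0.02508 = 0.07415
R_eff = 1/U_eff = 13.49 ft²·°F·h/BTU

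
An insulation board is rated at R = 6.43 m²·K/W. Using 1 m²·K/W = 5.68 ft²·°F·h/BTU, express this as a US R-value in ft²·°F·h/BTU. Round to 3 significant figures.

R_US = 6.43 × 5.68 = 36.52

36.5 ft²·°F·h/BTU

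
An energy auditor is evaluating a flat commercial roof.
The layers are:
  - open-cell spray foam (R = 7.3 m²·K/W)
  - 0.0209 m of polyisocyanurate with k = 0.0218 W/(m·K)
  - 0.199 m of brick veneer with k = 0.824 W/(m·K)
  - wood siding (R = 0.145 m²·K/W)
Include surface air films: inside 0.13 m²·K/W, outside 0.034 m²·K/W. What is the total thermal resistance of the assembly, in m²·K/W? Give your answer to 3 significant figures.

0.0209/0.0218 = 0.9587
0.199/0.824 = 0.2415
R_total = 0.13 + 7.3 + 0.9587 + 0.2415 + 0.145 + 0.034 = 8.809 m²·K/W

8.81 m²·K/W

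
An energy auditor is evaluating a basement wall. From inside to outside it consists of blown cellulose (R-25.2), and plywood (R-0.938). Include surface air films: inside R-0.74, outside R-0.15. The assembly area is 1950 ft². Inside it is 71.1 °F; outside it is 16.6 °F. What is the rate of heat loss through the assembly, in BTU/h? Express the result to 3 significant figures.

3930 BTU/h

R_total = 0.74 + 25.2 + 0.938 + 0.15 = 27.03 ft²·°F·h/BTU
Q = A·ΔT/R = 1950 × (71.1 − 16.6) / 27.03 = 3932 BTU/h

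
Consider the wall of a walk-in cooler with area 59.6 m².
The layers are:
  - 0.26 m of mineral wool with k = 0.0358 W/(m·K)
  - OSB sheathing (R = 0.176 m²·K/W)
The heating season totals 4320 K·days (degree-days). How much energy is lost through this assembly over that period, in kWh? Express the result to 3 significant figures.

831 kWh

0.26/0.0358 = 7.263
R_total = 7.263 + 0.176 = 7.439 m²·K/W
E = A × HDD × 24 / R / 1000 = 59.6 × 4320 × 24 / 7.439 / 1000 = 830.7 kWh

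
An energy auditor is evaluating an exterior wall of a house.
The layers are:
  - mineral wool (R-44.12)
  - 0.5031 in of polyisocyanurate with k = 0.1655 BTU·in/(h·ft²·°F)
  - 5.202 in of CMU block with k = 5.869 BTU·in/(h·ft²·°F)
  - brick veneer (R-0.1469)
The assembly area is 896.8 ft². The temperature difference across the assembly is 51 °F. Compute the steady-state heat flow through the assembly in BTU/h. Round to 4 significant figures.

0.5031/0.1655 = 3.0399
5.202/5.869 = 0.88635
R_total = 44.12 + 3.0399 + 0.88635 + 0.1469 = 48.193 ft²·°F·h/BTU
Q = A·ΔT/R = 896.8 × 51 / 48.193 = 949.03 BTU/h

949.0 BTU/h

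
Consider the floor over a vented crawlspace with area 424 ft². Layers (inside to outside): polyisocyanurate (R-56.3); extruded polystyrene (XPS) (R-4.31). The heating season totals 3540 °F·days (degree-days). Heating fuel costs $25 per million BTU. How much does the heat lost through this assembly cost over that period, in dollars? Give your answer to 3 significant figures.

14.9 dollars

R_total = 56.3 + 4.31 = 60.61 ft²·°F·h/BTU
E = A × HDD × 24 / R = 424 × 3540 × 24 / 60.61 = 594300 BTU
Cost = 594300/10⁶ × 25 = $14.86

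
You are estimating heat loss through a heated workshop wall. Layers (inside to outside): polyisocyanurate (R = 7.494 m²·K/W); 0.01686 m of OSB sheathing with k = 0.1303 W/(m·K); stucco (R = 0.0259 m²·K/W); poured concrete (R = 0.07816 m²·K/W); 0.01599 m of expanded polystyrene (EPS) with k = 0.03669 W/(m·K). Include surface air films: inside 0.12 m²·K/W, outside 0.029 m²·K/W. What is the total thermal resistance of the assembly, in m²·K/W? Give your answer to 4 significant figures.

0.01686/0.1303 = 0.12939
0.01599/0.03669 = 0.43581
R_total = 0.12 + 7.494 + 0.12939 + 0.0259 + 0.07816 + 0.43581 + 0.029 = 8.3123 m²·K/W

8.312 m²·K/W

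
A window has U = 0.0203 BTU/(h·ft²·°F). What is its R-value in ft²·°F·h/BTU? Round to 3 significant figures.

49.3 ft²·°F·h/BTU

R = 1/U = 1/0.0203 = 49.26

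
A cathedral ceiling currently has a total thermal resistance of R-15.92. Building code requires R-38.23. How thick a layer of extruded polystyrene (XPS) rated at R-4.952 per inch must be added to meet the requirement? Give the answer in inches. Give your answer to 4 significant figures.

ΔR = 38.23 − 15.92 = 22.31 ft²·°F·h/BTU
L = ΔR / (R/in) = 22.31/4.952 = 4.5053 in

4.505 in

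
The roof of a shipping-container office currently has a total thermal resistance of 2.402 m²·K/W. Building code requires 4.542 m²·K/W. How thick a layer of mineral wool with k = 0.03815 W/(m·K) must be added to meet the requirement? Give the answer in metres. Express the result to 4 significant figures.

ΔR = 4.542 − 2.402 = 2.14 m²·K/W
L = ΔR × k = 2.14 × 0.03815 = 0.081641 m

0.08164 m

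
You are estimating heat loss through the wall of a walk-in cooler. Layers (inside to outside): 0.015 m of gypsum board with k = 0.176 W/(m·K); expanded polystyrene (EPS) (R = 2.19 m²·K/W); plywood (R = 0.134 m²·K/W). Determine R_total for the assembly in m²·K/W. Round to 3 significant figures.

0.015/0.176 = 0.08523
R_total = 0.08523 + 2.19 + 0.134 = 2.409 m²·K/W

2.41 m²·K/W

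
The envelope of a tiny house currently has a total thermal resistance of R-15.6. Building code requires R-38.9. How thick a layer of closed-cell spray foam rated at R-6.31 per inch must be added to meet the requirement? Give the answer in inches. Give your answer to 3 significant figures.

3.69 in

ΔR = 38.9 − 15.6 = 23.3 ft²·°F·h/BTU
L = ΔR / (R/in) = 23.3/6.31 = 3.693 in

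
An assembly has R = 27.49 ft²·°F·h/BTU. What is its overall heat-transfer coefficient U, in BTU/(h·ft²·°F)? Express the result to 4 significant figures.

U = 1/R = 1/27.49 = 0.036377

0.03638 BTU/(h·ft²·°F)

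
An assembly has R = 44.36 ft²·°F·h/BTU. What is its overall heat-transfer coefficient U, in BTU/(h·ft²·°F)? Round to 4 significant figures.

0.02254 BTU/(h·ft²·°F)

U = 1/R = 1/44.36 = 0.022543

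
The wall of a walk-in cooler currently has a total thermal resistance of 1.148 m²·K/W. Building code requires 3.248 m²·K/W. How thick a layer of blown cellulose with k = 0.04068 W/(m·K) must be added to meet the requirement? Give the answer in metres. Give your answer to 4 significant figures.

ΔR = 3.248 − 1.148 = 2.1 m²·K/W
L = ΔR × k = 2.1 × 0.04068 = 0.085428 m

0.08543 m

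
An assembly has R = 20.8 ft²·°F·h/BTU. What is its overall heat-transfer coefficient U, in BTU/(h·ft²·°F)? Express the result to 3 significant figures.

0.0481 BTU/(h·ft²·°F)

U = 1/R = 1/20.8 = 0.04808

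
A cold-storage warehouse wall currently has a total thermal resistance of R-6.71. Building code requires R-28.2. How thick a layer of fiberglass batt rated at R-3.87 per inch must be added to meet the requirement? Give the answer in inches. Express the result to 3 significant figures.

5.55 in

ΔR = 28.2 − 6.71 = 21.49 ft²·°F·h/BTU
L = ΔR / (R/in) = 21.49/3.87 = 5.553 in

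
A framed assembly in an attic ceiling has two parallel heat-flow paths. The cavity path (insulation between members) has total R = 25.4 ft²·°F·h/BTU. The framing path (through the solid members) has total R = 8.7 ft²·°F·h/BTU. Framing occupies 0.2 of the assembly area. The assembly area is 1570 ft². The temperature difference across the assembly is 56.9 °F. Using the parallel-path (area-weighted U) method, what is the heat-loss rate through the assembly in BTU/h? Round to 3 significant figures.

U_eff = 0.8/25.4 + 0.2/8.7 = 0.0315 + 0.02299 = 0.05448
R_eff = 1/U_eff = 18.35 ft²·°F·h/BTU
Q = 1570 × 56.9 / 18.35 = 4867 BTU/h

4870 BTU/h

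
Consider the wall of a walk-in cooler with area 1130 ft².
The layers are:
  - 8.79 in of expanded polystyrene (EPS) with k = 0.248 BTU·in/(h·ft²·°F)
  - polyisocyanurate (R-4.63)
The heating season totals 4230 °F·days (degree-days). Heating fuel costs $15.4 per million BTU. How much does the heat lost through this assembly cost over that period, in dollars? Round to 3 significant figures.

44.1 dollars

8.79/0.248 = 35.44
R_total = 35.44 + 4.63 = 40.07 ft²·°F·h/BTU
E = A × HDD × 24 / R = 1130 × 4230 × 24 / 40.07 = 2863000 BTU
Cost = 2863000/10⁶ × 15.4 = $44.09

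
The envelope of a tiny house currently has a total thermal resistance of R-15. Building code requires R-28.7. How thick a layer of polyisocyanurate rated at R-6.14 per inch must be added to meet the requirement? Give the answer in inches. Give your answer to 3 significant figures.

2.23 in

ΔR = 28.7 − 15 = 13.7 ft²·°F·h/BTU
L = ΔR / (R/in) = 13.7/6.14 = 2.231 in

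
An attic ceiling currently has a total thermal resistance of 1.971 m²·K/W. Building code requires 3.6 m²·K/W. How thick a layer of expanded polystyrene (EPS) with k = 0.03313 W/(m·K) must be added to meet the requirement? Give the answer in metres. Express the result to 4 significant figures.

ΔR = 3.6 − 1.971 = 1.629 m²·K/W
L = ΔR × k = 1.629 × 0.03313 = 0.053969 m

0.05397 m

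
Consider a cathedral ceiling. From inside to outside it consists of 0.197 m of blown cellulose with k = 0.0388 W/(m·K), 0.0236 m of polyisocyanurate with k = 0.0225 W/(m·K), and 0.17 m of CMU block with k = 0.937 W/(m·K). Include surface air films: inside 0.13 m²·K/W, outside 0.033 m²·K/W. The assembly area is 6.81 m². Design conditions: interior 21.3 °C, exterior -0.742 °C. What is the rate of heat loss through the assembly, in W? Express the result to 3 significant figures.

0.197/0.0388 = 5.077
0.0236/0.0225 = 1.049
0.17/0.937 = 0.1814
R_total = 0.13 + 5.077 + 1.049 + 0.1814 + 0.033 = 6.471 m²·K/W
Q = A·ΔT/R = 6.81 × (21.3 − (-0.742)) / 6.471 = 23.2 W

23.2 W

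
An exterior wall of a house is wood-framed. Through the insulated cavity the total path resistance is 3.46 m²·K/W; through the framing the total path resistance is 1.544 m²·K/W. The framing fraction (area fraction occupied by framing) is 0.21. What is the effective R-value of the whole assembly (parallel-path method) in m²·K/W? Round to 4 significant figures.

U_eff = 0.79/3.46 + 0.21/1.544 = 0.22832 + 0.13601 = 0.36433
R_eff = 1/U_eff = 2.7447 m²·K/W

2.745 m²·K/W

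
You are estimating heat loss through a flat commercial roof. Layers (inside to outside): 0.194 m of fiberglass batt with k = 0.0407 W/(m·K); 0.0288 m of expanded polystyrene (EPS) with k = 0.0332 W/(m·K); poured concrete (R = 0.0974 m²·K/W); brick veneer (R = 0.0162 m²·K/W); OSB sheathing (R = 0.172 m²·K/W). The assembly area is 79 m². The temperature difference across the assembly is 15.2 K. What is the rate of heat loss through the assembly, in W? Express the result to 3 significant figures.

203 W

0.194/0.0407 = 4.767
0.0288/0.0332 = 0.8675
R_total = 4.767 + 0.8675 + 0.0974 + 0.0162 + 0.172 = 5.92 m²·K/W
Q = A·ΔT/R = 79 × 15.2 / 5.92 = 202.8 W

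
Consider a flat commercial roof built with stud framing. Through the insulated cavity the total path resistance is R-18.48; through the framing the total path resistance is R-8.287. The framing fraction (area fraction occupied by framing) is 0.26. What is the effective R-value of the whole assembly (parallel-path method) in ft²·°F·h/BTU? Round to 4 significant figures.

U_eff = 0.74/18.48 + 0.26/8.287 = 0.040043 + 0.031374 = 0.071418
R_eff = 1/U_eff = 14.002 ft²·°F·h/BTU

14.00 ft²·°F·h/BTU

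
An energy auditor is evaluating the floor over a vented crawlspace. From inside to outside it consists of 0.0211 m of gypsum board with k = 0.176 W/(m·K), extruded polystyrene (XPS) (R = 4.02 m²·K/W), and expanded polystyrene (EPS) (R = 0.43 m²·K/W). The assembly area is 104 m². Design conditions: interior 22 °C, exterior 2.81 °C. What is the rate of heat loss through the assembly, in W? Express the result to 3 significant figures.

437 W

0.0211/0.176 = 0.1199
R_total = 0.1199 + 4.02 + 0.43 = 4.57 m²·K/W
Q = A·ΔT/R = 104 × (22 − 2.81) / 4.57 = 436.7 W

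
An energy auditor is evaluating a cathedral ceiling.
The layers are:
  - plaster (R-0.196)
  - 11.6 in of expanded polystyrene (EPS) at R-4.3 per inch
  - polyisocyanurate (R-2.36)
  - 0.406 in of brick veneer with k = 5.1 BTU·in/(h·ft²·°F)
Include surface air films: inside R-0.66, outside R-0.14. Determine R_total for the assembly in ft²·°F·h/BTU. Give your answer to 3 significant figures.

11.6 × 4.3 = 49.88
0.406/5.1 = 0.07961
R_total = 0.66 + 0.196 + 49.88 + 2.36 + 0.07961 + 0.14 = 53.32 ft²·°F·h/BTU

53.3 ft²·°F·h/BTU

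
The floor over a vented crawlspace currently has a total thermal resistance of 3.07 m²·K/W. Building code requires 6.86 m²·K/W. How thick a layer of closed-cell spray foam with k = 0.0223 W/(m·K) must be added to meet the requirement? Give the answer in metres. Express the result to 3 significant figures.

0.0845 m

ΔR = 6.86 − 3.07 = 3.79 m²·K/W
L = ΔR × k = 3.79 × 0.0223 = 0.08452 m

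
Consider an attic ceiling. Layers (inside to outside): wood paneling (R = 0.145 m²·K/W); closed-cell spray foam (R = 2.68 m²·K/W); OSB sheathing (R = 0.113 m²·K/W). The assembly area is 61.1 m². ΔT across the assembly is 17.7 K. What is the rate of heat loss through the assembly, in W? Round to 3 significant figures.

R_total = 0.145 + 2.68 + 0.113 = 2.938 m²·K/W
Q = A·ΔT/R = 61.1 × 17.7 / 2.938 = 368.1 W

368 W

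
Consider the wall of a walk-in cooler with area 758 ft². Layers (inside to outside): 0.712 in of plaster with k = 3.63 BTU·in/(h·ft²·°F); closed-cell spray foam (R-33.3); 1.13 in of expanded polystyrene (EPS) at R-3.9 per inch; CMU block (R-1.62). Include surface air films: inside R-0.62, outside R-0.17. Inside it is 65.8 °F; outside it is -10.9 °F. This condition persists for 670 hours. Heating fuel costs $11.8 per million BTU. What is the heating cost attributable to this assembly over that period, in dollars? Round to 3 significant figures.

0.712/3.63 = 0.1961
1.13 × 3.9 = 4.407
R_total = 0.62 + 0.1961 + 33.3 + 4.407 + 1.62 + 0.17 = 40.31 ft²·°F·h/BTU
Q = 758 × (65.8 − (-10.9)) / 40.31 = 1442 BTU/h
E = 1442 × 670 = 966300 BTU
Cost = 966300/10⁶ × 11.8 = $11.4

11.4 dollars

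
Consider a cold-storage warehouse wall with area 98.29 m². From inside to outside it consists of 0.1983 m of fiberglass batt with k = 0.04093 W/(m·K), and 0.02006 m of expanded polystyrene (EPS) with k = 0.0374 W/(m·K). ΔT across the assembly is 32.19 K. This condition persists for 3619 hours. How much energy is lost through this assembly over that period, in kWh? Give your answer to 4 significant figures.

0.1983/0.04093 = 4.8449
0.02006/0.0374 = 0.53636
R_total = 4.8449 + 0.53636 = 5.3812 m²·K/W
Q = 98.29 × 32.19 / 5.3812 = 587.96 W
E = 587.96 W × 3619 h / 1000 = 2127.8 kWh

2128 kWh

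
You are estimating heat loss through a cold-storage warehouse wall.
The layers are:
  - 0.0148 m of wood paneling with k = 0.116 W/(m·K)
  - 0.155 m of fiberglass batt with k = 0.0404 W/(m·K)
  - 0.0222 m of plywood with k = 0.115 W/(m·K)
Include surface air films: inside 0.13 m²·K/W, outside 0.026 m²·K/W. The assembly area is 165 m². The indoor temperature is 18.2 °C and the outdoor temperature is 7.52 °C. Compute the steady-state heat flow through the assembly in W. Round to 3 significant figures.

0.0148/0.116 = 0.1276
0.155/0.0404 = 3.837
0.0222/0.115 = 0.193
R_total = 0.13 + 0.1276 + 3.837 + 0.193 + 0.026 = 4.313 m²·K/W
Q = A·ΔT/R = 165 × (18.2 − 7.52) / 4.313 = 408.6 W

409 W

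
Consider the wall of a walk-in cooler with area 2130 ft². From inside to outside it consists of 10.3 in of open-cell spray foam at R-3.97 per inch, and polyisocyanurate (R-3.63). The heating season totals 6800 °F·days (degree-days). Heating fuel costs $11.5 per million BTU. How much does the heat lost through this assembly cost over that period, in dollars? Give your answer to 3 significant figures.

89.8 dollars

10.3 × 3.97 = 40.89
R_total = 40.89 + 3.63 = 44.52 ft²·°F·h/BTU
E = A × HDD × 24 / R = 2130 × 6800 × 24 / 44.52 = 7808000 BTU
Cost = 7808000/10⁶ × 11.5 = $89.79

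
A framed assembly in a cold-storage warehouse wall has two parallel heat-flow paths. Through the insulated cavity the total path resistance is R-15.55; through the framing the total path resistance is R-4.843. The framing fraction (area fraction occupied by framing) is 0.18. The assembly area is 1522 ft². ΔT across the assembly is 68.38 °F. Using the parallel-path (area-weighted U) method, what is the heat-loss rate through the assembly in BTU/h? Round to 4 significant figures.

U_eff = 0.82/15.55 + 0.18/4.843 = 0.052733 + 0.037167 = 0.0899
R_eff = 1/U_eff = 11.123 ft²·°F·h/BTU
Q = 1522 × 68.38 / 11.123 = 9356.3 BTU/h

9356 BTU/h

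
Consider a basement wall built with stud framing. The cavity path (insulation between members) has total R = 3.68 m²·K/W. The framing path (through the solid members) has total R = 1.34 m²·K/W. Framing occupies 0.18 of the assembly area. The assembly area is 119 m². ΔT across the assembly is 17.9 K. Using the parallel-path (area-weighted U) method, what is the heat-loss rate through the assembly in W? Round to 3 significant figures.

U_eff = 0.82/3.68 + 0.18/1.34 = 0.2228 + 0.1343 = 0.3572
R_eff = 1/U_eff = 2.8 m²·K/W
Q = 119 × 17.9 / 2.8 = 760.8 W

761 W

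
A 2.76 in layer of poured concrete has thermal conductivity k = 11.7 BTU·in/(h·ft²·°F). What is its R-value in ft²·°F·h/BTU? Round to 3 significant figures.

0.236 ft²·°F·h/BTU

R = L/k = 2.76/11.7 = 0.2359 ft²·°F·h/BTU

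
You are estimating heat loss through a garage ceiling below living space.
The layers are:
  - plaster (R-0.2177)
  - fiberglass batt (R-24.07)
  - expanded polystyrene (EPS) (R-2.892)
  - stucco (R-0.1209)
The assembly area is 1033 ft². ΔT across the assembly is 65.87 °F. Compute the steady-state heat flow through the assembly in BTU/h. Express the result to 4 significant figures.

2492 BTU/h

R_total = 0.2177 + 24.07 + 2.892 + 0.1209 = 27.301 ft²·°F·h/BTU
Q = A·ΔT/R = 1033 × 65.87 / 27.301 = 2492.4 BTU/h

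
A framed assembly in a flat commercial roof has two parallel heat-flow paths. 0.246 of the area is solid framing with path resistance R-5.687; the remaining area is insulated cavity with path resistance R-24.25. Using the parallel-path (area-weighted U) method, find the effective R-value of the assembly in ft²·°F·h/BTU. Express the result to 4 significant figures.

13.45 ft²·°F·h/BTU

U_eff = 0.754/24.25 + 0.246/5.687 = 0.031093 + 0.043257 = 0.074349
R_eff = 1/U_eff = 13.45 ft²·°F·h/BTU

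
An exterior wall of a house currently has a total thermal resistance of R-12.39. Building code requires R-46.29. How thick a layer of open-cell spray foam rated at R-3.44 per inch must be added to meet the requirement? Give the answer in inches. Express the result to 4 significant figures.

9.855 in

ΔR = 46.29 − 12.39 = 33.9 ft²·°F·h/BTU
L = ΔR / (R/in) = 33.9/3.44 = 9.8547 in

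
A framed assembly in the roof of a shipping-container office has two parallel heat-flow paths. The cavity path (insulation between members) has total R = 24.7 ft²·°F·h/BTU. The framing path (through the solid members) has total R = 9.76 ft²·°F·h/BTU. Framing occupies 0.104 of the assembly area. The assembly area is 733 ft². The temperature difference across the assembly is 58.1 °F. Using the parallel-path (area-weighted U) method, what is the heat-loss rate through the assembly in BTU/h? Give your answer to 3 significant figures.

U_eff = 0.896/24.7 + 0.104/9.76 = 0.03628 + 0.01066 = 0.04693
R_eff = 1/U_eff = 21.31 ft²·°F·h/BTU
Q = 733 × 58.1 / 21.31 = 1999 BTU/h

2000 BTU/h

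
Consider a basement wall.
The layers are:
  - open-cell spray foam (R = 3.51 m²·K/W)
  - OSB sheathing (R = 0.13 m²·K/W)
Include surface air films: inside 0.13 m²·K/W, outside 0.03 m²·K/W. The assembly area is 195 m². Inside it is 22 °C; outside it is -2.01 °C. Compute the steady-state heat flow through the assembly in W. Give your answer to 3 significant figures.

1230 W

R_total = 0.13 + 3.51 + 0.13 + 0.03 = 3.8 m²·K/W
Q = A·ΔT/R = 195 × (22 − (-2.01)) / 3.8 = 1232 W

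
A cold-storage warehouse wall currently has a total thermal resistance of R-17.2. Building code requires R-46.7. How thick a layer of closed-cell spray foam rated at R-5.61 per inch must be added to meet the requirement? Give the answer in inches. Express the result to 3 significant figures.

5.26 in

ΔR = 46.7 − 17.2 = 29.5 ft²·°F·h/BTU
L = ΔR / (R/in) = 29.5/5.61 = 5.258 in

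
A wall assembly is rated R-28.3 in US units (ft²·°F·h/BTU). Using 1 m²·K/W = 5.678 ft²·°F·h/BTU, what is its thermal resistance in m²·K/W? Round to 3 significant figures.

R_SI = 28.3/5.678 = 4.984

4.98 m²·K/W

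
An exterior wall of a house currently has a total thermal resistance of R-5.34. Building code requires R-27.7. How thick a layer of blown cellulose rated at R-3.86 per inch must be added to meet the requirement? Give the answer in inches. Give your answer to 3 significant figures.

ΔR = 27.7 − 5.34 = 22.36 ft²·°F·h/BTU
L = ΔR / (R/in) = 22.36/3.86 = 5.793 in

5.79 in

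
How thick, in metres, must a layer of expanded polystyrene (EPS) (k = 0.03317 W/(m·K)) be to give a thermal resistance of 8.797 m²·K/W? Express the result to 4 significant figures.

L = R·k = 8.797 × 0.03317 = 0.2918 m

0.2918 m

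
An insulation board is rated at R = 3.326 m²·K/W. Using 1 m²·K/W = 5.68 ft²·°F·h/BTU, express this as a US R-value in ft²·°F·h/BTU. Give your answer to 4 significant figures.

18.89 ft²·°F·h/BTU

R_US = 3.326 × 5.68 = 18.892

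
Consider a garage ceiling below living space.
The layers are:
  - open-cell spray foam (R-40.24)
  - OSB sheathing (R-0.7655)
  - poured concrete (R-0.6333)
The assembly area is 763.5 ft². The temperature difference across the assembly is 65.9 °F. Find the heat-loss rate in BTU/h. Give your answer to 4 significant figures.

R_total = 40.24 + 0.7655 + 0.6333 = 41.639 ft²·°F·h/BTU
Q = A·ΔT/R = 763.5 × 65.9 / 41.639 = 1208.4 BTU/h

1208 BTU/h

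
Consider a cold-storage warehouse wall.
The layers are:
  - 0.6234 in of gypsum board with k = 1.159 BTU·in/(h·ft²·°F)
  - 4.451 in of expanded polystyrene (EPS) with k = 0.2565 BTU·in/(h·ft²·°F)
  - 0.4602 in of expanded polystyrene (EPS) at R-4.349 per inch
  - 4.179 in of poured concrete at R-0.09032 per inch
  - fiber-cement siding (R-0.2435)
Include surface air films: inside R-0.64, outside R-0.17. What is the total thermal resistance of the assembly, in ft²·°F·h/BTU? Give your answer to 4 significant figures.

21.32 ft²·°F·h/BTU

0.6234/1.159 = 0.53788
4.451/0.2565 = 17.353
0.4602 × 4.349 = 2.0014
4.179 × 0.09032 = 0.37745
R_total = 0.64 + 0.53788 + 17.353 + 2.0014 + 0.37745 + 0.2435 + 0.17 = 21.323 ft²·°F·h/BTU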